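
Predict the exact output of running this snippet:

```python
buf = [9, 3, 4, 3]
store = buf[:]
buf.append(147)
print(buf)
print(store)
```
[9, 3, 4, 3, 147]
[9, 3, 4, 3]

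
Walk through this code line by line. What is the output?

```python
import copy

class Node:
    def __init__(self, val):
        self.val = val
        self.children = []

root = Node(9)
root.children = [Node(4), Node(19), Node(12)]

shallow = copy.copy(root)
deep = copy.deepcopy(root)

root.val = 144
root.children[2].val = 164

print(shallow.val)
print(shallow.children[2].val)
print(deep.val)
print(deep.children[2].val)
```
9
164
9
12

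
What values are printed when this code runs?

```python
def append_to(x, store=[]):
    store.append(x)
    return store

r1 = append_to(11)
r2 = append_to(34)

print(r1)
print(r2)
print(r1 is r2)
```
[11, 34]
[11, 34]
True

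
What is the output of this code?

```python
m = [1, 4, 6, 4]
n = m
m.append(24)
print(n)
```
[1, 4, 6, 4, 24]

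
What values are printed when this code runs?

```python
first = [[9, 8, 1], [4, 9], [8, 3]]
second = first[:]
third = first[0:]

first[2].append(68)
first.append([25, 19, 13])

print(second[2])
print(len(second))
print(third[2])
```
[8, 3, 68]
3
[8, 3, 68]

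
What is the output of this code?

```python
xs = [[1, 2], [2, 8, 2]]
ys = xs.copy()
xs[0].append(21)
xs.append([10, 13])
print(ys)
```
[[1, 2, 21], [2, 8, 2]]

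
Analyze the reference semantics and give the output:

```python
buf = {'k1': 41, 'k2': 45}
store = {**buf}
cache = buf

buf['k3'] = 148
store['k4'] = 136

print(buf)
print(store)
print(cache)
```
{'k1': 41, 'k2': 45, 'k3': 148}
{'k1': 41, 'k2': 45, 'k4': 136}
{'k1': 41, 'k2': 45, 'k3': 148}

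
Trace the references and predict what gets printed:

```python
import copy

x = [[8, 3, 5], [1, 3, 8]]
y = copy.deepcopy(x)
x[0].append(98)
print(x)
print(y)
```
[[8, 3, 5, 98], [1, 3, 8]]
[[8, 3, 5], [1, 3, 8]]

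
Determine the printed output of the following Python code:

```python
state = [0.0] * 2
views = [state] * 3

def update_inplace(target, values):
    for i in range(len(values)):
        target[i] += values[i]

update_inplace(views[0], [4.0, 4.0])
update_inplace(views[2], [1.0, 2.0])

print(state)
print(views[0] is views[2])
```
[5.0, 6.0]
True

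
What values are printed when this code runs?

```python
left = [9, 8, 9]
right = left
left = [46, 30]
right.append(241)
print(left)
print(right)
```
[46, 30]
[9, 8, 9, 241]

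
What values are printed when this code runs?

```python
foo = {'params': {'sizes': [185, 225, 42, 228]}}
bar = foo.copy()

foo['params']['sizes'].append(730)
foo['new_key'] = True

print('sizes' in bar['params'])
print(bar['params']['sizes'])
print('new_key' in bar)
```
True
[185, 225, 42, 228, 730]
False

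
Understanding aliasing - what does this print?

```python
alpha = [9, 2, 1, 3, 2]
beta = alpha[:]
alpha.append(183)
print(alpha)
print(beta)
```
[9, 2, 1, 3, 2, 183]
[9, 2, 1, 3, 2]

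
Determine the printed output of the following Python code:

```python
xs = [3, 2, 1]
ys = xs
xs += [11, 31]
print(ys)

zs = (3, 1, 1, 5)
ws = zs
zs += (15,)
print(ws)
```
[3, 2, 1, 11, 31]
(3, 1, 1, 5)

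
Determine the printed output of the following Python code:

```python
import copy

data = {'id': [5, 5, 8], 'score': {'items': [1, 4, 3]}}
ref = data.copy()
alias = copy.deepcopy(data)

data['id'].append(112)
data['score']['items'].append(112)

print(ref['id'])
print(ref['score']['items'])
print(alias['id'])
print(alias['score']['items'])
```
[5, 5, 8, 112]
[1, 4, 3, 112]
[5, 5, 8]
[1, 4, 3]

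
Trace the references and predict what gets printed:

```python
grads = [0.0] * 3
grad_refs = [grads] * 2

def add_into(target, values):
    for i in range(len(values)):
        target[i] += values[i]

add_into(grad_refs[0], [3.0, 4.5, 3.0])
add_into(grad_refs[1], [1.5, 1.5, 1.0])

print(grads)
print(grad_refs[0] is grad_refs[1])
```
[4.5, 6.0, 4.0]
True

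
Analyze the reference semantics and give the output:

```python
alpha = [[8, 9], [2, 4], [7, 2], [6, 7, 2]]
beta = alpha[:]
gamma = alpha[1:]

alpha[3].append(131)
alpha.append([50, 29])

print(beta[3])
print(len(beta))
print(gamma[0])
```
[6, 7, 2, 131]
4
[2, 4]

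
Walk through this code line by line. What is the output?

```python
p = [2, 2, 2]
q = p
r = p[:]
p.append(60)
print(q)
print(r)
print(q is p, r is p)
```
[2, 2, 2, 60]
[2, 2, 2]
True False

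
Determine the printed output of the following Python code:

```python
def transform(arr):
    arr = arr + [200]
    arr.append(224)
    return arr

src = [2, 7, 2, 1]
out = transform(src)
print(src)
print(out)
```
[2, 7, 2, 1]
[2, 7, 2, 1, 200, 224]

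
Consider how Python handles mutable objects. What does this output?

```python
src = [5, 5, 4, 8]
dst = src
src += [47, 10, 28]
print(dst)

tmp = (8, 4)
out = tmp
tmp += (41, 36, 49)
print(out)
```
[5, 5, 4, 8, 47, 10, 28]
(8, 4)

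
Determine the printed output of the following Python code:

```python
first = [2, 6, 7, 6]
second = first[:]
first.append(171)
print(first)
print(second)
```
[2, 6, 7, 6, 171]
[2, 6, 7, 6]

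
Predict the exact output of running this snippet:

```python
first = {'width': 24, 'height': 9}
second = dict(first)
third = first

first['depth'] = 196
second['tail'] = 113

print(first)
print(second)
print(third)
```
{'width': 24, 'height': 9, 'depth': 196}
{'width': 24, 'height': 9, 'tail': 113}
{'width': 24, 'height': 9, 'depth': 196}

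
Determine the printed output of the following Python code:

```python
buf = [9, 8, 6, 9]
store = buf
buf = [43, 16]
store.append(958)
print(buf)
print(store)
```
[43, 16]
[9, 8, 6, 9, 958]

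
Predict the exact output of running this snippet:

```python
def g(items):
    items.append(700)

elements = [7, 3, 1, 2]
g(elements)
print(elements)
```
[7, 3, 1, 2, 700]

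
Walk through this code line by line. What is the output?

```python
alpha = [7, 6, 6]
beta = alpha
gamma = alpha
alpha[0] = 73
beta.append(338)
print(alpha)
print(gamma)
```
[73, 6, 6, 338]
[73, 6, 6, 338]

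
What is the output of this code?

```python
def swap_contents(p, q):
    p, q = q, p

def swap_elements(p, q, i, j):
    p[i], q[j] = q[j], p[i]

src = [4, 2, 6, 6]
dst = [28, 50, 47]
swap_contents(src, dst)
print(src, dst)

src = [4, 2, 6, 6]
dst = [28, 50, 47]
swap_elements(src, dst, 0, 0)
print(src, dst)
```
[4, 2, 6, 6] [28, 50, 47]
[28, 2, 6, 6] [4, 50, 47]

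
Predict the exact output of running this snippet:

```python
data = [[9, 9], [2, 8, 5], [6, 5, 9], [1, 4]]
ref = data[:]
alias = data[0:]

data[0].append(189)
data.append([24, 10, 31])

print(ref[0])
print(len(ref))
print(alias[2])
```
[9, 9, 189]
4
[6, 5, 9]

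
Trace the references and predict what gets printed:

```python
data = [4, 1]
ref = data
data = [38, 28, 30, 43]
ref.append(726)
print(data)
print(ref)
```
[38, 28, 30, 43]
[4, 1, 726]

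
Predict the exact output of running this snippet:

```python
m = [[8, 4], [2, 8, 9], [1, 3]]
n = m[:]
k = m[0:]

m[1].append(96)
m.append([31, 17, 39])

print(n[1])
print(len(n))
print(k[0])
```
[2, 8, 9, 96]
3
[8, 4]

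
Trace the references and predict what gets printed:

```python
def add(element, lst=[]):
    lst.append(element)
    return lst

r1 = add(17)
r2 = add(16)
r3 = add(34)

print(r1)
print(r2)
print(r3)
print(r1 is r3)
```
[17, 16, 34]
[17, 16, 34]
[17, 16, 34]
True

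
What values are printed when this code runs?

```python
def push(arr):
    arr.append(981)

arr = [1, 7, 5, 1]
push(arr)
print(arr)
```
[1, 7, 5, 1, 981]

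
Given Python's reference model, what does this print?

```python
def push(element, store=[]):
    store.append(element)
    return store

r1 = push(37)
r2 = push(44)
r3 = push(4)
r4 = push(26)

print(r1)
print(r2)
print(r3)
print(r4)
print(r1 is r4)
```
[37, 44, 4, 26]
[37, 44, 4, 26]
[37, 44, 4, 26]
[37, 44, 4, 26]
True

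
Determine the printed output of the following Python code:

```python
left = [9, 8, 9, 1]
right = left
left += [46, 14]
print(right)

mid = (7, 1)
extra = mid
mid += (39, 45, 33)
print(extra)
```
[9, 8, 9, 1, 46, 14]
(7, 1)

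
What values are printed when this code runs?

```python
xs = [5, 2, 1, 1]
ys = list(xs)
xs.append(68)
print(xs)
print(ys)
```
[5, 2, 1, 1, 68]
[5, 2, 1, 1]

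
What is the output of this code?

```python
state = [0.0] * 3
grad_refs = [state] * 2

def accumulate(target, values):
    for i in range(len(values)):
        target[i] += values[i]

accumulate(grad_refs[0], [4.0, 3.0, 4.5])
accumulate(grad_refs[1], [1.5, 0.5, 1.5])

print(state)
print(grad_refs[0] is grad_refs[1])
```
[5.5, 3.5, 6.0]
True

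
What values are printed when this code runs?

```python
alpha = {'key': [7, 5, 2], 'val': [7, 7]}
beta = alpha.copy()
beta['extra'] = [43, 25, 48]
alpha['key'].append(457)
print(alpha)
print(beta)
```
{'key': [7, 5, 2, 457], 'val': [7, 7]}
{'key': [7, 5, 2, 457], 'val': [7, 7], 'extra': [43, 25, 48]}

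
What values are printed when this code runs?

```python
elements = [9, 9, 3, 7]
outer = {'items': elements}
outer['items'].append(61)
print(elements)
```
[9, 9, 3, 7, 61]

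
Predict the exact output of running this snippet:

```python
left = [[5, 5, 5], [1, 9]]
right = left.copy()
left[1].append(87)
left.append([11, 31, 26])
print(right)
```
[[5, 5, 5], [1, 9, 87]]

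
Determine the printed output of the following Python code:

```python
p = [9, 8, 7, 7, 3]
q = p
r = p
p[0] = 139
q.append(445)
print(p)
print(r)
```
[139, 8, 7, 7, 3, 445]
[139, 8, 7, 7, 3, 445]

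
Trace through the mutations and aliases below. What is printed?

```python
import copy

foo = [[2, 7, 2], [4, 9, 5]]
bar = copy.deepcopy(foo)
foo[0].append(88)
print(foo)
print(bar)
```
[[2, 7, 2, 88], [4, 9, 5]]
[[2, 7, 2], [4, 9, 5]]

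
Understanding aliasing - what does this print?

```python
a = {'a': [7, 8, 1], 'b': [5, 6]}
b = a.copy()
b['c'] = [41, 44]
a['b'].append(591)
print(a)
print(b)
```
{'a': [7, 8, 1], 'b': [5, 6, 591]}
{'a': [7, 8, 1], 'b': [5, 6, 591], 'c': [41, 44]}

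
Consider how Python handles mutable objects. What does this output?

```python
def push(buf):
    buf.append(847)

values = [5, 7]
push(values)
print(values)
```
[5, 7, 847]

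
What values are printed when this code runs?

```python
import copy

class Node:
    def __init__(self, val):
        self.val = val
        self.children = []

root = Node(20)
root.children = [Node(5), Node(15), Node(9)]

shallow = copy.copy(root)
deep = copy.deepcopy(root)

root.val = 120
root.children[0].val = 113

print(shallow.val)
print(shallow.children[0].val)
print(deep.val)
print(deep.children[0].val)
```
20
113
20
5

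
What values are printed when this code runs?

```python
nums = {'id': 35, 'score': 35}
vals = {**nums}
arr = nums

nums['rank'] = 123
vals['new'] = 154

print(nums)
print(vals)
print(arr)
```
{'id': 35, 'score': 35, 'rank': 123}
{'id': 35, 'score': 35, 'new': 154}
{'id': 35, 'score': 35, 'rank': 123}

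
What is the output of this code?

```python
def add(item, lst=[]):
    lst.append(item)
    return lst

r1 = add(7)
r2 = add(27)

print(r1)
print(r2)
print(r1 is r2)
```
[7, 27]
[7, 27]
True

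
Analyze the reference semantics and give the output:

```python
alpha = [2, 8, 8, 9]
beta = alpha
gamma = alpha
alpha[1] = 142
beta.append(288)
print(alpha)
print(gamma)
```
[2, 142, 8, 9, 288]
[2, 142, 8, 9, 288]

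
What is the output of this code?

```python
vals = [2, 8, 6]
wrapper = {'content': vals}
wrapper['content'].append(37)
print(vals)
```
[2, 8, 6, 37]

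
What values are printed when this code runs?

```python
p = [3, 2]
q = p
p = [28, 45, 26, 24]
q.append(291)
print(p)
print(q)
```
[28, 45, 26, 24]
[3, 2, 291]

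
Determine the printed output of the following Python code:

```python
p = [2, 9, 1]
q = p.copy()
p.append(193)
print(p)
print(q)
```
[2, 9, 1, 193]
[2, 9, 1]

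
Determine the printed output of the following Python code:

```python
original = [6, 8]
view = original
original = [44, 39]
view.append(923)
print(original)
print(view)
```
[44, 39]
[6, 8, 923]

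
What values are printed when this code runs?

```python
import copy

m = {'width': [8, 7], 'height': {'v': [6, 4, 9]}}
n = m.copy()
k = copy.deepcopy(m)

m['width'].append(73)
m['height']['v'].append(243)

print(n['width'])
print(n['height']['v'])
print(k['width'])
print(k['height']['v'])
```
[8, 7, 73]
[6, 4, 9, 243]
[8, 7]
[6, 4, 9]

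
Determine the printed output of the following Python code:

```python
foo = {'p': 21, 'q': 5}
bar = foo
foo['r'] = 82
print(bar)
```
{'p': 21, 'q': 5, 'r': 82}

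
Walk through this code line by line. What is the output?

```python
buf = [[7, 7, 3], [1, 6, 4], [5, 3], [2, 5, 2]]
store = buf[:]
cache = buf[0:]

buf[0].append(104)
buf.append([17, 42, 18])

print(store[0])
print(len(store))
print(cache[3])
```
[7, 7, 3, 104]
4
[2, 5, 2]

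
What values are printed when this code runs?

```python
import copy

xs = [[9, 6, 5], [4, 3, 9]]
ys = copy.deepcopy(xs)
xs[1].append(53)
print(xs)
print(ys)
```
[[9, 6, 5], [4, 3, 9, 53]]
[[9, 6, 5], [4, 3, 9]]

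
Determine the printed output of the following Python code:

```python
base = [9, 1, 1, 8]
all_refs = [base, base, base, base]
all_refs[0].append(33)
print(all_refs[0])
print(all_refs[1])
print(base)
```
[9, 1, 1, 8, 33]
[9, 1, 1, 8, 33]
[9, 1, 1, 8, 33]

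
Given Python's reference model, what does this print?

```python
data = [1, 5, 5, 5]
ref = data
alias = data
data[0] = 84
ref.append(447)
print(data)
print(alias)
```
[84, 5, 5, 5, 447]
[84, 5, 5, 5, 447]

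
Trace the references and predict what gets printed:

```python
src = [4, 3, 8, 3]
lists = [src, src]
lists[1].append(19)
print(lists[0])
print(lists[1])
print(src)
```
[4, 3, 8, 3, 19]
[4, 3, 8, 3, 19]
[4, 3, 8, 3, 19]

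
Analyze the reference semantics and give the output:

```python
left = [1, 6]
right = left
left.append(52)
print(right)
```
[1, 6, 52]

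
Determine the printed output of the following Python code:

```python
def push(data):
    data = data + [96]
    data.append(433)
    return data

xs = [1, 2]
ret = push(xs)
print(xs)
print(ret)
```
[1, 2]
[1, 2, 96, 433]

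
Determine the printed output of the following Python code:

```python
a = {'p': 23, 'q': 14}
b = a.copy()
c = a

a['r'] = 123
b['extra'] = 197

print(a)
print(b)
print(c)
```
{'p': 23, 'q': 14, 'r': 123}
{'p': 23, 'q': 14, 'extra': 197}
{'p': 23, 'q': 14, 'r': 123}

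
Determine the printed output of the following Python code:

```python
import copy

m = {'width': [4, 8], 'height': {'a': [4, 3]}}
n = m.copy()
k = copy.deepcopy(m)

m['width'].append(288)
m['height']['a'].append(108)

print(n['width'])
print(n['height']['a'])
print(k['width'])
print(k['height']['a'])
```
[4, 8, 288]
[4, 3, 108]
[4, 8]
[4, 3]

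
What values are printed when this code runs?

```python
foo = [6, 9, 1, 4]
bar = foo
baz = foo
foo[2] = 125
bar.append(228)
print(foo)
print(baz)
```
[6, 9, 125, 4, 228]
[6, 9, 125, 4, 228]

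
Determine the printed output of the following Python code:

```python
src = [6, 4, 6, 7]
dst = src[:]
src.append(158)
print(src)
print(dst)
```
[6, 4, 6, 7, 158]
[6, 4, 6, 7]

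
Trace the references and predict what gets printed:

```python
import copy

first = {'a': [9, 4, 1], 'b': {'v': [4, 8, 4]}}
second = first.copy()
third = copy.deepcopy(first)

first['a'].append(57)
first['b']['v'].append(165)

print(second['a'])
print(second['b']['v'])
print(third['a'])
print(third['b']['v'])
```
[9, 4, 1, 57]
[4, 8, 4, 165]
[9, 4, 1]
[4, 8, 4]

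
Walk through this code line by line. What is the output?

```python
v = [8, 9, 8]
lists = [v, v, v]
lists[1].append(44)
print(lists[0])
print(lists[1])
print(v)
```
[8, 9, 8, 44]
[8, 9, 8, 44]
[8, 9, 8, 44]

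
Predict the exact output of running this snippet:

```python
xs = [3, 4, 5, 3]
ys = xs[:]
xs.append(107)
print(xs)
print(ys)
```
[3, 4, 5, 3, 107]
[3, 4, 5, 3]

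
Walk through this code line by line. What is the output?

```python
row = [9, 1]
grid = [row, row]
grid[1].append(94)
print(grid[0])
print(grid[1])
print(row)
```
[9, 1, 94]
[9, 1, 94]
[9, 1, 94]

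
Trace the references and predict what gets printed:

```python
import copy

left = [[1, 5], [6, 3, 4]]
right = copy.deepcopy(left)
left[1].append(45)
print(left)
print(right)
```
[[1, 5], [6, 3, 4, 45]]
[[1, 5], [6, 3, 4]]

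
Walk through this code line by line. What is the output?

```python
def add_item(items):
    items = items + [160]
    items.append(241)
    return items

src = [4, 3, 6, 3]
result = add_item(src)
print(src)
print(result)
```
[4, 3, 6, 3]
[4, 3, 6, 3, 160, 241]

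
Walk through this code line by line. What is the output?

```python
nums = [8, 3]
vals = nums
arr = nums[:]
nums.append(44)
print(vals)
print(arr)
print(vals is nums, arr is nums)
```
[8, 3, 44]
[8, 3]
True False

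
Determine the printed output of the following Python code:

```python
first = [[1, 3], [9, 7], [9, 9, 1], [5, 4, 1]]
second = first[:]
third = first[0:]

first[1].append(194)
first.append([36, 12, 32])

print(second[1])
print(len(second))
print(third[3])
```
[9, 7, 194]
4
[5, 4, 1]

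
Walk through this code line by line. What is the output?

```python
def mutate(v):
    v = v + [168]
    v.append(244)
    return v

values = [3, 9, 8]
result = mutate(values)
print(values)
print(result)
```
[3, 9, 8]
[3, 9, 8, 168, 244]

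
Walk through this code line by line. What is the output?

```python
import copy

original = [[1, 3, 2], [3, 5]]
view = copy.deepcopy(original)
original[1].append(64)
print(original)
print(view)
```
[[1, 3, 2], [3, 5, 64]]
[[1, 3, 2], [3, 5]]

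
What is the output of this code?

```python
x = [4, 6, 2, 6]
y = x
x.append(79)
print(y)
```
[4, 6, 2, 6, 79]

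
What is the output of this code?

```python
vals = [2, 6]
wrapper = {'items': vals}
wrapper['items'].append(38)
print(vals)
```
[2, 6, 38]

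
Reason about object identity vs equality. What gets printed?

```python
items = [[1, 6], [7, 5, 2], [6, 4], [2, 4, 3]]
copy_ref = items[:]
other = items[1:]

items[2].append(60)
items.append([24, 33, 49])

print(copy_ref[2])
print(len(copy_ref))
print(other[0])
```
[6, 4, 60]
4
[7, 5, 2]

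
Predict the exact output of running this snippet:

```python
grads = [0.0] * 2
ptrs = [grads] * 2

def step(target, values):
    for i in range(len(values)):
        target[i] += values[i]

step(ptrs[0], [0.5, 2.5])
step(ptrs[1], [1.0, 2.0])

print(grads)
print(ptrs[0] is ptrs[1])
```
[1.5, 4.5]
True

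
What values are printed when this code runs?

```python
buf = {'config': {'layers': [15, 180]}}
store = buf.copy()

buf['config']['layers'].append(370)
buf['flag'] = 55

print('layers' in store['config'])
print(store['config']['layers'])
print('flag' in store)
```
True
[15, 180, 370]
False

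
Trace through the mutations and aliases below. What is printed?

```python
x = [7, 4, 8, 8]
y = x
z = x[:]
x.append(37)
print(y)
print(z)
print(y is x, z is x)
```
[7, 4, 8, 8, 37]
[7, 4, 8, 8]
True False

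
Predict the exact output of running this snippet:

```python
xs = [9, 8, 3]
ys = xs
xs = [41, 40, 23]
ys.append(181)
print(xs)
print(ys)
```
[41, 40, 23]
[9, 8, 3, 181]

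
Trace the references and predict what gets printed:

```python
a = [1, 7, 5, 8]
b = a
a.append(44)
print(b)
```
[1, 7, 5, 8, 44]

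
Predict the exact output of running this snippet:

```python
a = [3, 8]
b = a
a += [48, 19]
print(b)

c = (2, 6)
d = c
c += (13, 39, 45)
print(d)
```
[3, 8, 48, 19]
(2, 6)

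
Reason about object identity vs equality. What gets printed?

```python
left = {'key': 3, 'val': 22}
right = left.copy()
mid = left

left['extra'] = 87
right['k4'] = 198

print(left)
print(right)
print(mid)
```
{'key': 3, 'val': 22, 'extra': 87}
{'key': 3, 'val': 22, 'k4': 198}
{'key': 3, 'val': 22, 'extra': 87}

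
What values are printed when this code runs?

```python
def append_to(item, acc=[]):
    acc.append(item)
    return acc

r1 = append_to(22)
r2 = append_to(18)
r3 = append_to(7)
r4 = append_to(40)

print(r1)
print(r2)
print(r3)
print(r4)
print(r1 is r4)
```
[22, 18, 7, 40]
[22, 18, 7, 40]
[22, 18, 7, 40]
[22, 18, 7, 40]
True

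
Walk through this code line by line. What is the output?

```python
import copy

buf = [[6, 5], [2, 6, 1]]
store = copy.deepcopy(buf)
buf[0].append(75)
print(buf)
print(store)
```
[[6, 5, 75], [2, 6, 1]]
[[6, 5], [2, 6, 1]]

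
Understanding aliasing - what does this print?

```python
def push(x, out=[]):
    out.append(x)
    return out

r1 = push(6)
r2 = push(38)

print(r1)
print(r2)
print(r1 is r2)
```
[6, 38]
[6, 38]
True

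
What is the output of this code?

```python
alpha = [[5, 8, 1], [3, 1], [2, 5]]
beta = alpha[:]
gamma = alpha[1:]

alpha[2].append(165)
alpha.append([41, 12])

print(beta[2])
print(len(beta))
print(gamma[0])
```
[2, 5, 165]
3
[3, 1]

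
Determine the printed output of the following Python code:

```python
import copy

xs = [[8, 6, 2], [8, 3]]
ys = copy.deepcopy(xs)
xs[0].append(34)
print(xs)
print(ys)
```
[[8, 6, 2, 34], [8, 3]]
[[8, 6, 2], [8, 3]]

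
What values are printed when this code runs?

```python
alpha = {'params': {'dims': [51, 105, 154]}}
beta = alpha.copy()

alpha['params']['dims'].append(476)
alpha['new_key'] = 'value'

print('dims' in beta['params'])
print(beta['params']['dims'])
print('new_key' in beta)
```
True
[51, 105, 154, 476]
False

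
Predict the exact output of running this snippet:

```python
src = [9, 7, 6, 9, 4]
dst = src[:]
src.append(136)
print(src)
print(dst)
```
[9, 7, 6, 9, 4, 136]
[9, 7, 6, 9, 4]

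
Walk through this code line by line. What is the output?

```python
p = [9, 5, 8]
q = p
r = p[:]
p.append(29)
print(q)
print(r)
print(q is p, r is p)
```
[9, 5, 8, 29]
[9, 5, 8]
True False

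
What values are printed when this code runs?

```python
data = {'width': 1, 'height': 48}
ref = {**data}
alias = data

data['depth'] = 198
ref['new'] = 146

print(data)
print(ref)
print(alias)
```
{'width': 1, 'height': 48, 'depth': 198}
{'width': 1, 'height': 48, 'new': 146}
{'width': 1, 'height': 48, 'depth': 198}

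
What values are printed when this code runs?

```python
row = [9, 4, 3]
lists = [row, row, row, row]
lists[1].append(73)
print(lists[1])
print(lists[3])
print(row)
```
[9, 4, 3, 73]
[9, 4, 3, 73]
[9, 4, 3, 73]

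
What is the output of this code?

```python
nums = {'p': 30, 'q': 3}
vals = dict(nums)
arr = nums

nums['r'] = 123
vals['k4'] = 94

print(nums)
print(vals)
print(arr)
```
{'p': 30, 'q': 3, 'r': 123}
{'p': 30, 'q': 3, 'k4': 94}
{'p': 30, 'q': 3, 'r': 123}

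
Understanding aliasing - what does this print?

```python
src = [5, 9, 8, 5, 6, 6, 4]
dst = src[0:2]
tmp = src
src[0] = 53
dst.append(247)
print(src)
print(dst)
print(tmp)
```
[53, 9, 8, 5, 6, 6, 4]
[5, 9, 247]
[53, 9, 8, 5, 6, 6, 4]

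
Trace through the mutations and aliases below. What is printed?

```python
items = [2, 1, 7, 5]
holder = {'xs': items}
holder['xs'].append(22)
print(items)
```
[2, 1, 7, 5, 22]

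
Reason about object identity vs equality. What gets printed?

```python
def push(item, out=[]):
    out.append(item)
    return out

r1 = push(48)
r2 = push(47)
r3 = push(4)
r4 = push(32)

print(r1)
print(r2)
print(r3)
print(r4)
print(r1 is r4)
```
[48, 47, 4, 32]
[48, 47, 4, 32]
[48, 47, 4, 32]
[48, 47, 4, 32]
True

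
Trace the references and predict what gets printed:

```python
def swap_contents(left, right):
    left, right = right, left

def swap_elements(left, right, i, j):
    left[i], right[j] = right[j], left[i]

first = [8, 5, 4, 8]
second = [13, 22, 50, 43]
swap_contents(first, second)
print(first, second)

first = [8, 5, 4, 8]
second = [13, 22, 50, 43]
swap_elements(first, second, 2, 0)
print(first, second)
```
[8, 5, 4, 8] [13, 22, 50, 43]
[8, 5, 13, 8] [4, 22, 50, 43]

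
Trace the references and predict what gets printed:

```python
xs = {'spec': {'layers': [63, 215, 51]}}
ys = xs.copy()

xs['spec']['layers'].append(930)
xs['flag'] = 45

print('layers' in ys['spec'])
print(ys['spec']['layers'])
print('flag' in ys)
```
True
[63, 215, 51, 930]
False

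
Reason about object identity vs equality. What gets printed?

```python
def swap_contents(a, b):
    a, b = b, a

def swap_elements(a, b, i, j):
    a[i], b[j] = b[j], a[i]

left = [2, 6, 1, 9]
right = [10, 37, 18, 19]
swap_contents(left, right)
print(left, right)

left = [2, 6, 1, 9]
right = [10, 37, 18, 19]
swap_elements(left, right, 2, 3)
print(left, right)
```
[2, 6, 1, 9] [10, 37, 18, 19]
[2, 6, 19, 9] [10, 37, 18, 1]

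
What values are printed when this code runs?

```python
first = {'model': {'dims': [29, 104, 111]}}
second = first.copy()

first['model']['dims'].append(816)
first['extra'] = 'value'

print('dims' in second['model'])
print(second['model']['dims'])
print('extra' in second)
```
True
[29, 104, 111, 816]
False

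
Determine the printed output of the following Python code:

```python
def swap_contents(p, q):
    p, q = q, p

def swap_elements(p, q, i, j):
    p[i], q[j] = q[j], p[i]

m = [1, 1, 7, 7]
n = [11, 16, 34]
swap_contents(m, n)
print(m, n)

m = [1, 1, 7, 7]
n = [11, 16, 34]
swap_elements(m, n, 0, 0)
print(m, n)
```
[1, 1, 7, 7] [11, 16, 34]
[11, 1, 7, 7] [1, 16, 34]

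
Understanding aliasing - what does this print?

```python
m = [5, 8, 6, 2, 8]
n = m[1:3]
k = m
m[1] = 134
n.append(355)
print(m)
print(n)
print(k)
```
[5, 134, 6, 2, 8]
[8, 6, 355]
[5, 134, 6, 2, 8]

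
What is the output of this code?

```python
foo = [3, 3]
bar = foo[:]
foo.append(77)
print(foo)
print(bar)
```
[3, 3, 77]
[3, 3]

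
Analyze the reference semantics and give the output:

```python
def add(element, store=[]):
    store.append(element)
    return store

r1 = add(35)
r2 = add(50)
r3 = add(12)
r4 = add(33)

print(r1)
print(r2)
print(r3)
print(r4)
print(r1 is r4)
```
[35, 50, 12, 33]
[35, 50, 12, 33]
[35, 50, 12, 33]
[35, 50, 12, 33]
True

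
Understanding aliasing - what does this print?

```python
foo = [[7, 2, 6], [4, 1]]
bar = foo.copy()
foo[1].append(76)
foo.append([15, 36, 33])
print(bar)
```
[[7, 2, 6], [4, 1, 76]]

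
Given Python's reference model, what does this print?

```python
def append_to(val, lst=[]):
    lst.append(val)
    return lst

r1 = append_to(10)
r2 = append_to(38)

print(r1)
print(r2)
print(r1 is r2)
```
[10, 38]
[10, 38]
True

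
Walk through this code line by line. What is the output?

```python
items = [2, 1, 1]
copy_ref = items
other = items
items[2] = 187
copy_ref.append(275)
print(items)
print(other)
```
[2, 1, 187, 275]
[2, 1, 187, 275]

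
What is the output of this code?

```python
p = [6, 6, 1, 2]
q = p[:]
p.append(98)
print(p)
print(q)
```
[6, 6, 1, 2, 98]
[6, 6, 1, 2]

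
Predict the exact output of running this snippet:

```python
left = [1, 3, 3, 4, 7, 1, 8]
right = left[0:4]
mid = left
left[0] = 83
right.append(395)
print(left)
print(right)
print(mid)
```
[83, 3, 3, 4, 7, 1, 8]
[1, 3, 3, 4, 395]
[83, 3, 3, 4, 7, 1, 8]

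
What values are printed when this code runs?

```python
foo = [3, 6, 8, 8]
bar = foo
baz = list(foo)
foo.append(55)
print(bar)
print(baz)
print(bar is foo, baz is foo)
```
[3, 6, 8, 8, 55]
[3, 6, 8, 8]
True False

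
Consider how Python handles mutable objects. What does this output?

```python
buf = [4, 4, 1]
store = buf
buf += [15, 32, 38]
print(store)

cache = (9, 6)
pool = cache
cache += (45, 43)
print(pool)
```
[4, 4, 1, 15, 32, 38]
(9, 6)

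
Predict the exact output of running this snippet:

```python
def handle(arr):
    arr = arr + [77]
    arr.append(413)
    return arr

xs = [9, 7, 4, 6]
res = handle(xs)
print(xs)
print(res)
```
[9, 7, 4, 6]
[9, 7, 4, 6, 77, 413]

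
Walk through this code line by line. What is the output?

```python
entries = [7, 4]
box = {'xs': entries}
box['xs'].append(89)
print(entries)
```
[7, 4, 89]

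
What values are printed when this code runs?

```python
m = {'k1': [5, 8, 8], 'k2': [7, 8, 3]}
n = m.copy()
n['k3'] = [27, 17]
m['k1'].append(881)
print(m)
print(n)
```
{'k1': [5, 8, 8, 881], 'k2': [7, 8, 3]}
{'k1': [5, 8, 8, 881], 'k2': [7, 8, 3], 'k3': [27, 17]}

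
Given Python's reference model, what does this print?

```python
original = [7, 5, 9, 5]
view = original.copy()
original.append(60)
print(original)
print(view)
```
[7, 5, 9, 5, 60]
[7, 5, 9, 5]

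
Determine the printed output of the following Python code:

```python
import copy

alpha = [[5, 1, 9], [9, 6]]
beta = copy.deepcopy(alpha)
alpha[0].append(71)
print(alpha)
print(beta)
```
[[5, 1, 9, 71], [9, 6]]
[[5, 1, 9], [9, 6]]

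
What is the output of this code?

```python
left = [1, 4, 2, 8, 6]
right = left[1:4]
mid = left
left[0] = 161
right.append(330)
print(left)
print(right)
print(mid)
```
[161, 4, 2, 8, 6]
[4, 2, 8, 330]
[161, 4, 2, 8, 6]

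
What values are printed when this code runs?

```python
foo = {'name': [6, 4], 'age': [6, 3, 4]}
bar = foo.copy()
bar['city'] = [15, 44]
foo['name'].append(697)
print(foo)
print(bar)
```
{'name': [6, 4, 697], 'age': [6, 3, 4]}
{'name': [6, 4, 697], 'age': [6, 3, 4], 'city': [15, 44]}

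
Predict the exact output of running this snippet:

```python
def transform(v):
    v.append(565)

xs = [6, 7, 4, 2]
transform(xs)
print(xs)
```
[6, 7, 4, 2, 565]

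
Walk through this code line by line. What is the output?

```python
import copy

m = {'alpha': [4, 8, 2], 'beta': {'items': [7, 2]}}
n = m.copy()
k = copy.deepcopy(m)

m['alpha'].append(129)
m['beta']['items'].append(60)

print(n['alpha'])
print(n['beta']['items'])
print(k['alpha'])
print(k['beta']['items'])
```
[4, 8, 2, 129]
[7, 2, 60]
[4, 8, 2]
[7, 2]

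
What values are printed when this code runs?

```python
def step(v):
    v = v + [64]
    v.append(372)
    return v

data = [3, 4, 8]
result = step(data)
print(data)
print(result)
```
[3, 4, 8]
[3, 4, 8, 64, 372]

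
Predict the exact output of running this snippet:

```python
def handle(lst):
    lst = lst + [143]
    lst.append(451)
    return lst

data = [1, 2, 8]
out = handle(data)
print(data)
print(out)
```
[1, 2, 8]
[1, 2, 8, 143, 451]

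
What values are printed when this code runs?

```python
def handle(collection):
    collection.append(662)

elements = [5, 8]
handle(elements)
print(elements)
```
[5, 8, 662]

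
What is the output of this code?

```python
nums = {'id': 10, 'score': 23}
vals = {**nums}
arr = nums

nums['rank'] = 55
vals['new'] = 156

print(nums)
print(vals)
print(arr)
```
{'id': 10, 'score': 23, 'rank': 55}
{'id': 10, 'score': 23, 'new': 156}
{'id': 10, 'score': 23, 'rank': 55}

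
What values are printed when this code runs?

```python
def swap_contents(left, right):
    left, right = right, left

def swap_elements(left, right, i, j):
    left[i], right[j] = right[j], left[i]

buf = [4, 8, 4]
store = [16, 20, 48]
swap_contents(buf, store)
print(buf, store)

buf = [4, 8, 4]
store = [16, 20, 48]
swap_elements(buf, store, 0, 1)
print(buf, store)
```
[4, 8, 4] [16, 20, 48]
[20, 8, 4] [16, 4, 48]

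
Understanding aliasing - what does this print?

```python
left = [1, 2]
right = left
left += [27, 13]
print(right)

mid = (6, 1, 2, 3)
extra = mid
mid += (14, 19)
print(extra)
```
[1, 2, 27, 13]
(6, 1, 2, 3)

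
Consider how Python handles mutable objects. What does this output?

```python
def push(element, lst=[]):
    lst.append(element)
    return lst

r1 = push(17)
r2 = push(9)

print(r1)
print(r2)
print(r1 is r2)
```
[17, 9]
[17, 9]
True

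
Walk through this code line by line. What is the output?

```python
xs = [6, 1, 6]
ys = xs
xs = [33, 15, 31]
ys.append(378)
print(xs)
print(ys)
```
[33, 15, 31]
[6, 1, 6, 378]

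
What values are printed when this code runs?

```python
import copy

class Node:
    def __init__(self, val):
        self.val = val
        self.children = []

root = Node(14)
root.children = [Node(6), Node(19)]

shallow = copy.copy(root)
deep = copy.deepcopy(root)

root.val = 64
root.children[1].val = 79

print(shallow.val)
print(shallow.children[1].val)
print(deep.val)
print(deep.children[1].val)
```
14
79
14
19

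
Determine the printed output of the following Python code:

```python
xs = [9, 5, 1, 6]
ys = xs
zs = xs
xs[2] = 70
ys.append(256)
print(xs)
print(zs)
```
[9, 5, 70, 6, 256]
[9, 5, 70, 6, 256]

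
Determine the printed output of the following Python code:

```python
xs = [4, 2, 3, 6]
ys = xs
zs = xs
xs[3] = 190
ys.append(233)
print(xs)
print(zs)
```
[4, 2, 3, 190, 233]
[4, 2, 3, 190, 233]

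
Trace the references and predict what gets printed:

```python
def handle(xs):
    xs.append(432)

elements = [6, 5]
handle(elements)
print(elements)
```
[6, 5, 432]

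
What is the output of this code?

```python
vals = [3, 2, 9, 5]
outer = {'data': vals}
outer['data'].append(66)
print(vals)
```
[3, 2, 9, 5, 66]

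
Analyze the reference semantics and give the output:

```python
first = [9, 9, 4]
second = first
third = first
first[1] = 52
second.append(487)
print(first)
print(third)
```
[9, 52, 4, 487]
[9, 52, 4, 487]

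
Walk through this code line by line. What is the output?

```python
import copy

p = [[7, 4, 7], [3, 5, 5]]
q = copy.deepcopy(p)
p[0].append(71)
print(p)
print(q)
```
[[7, 4, 7, 71], [3, 5, 5]]
[[7, 4, 7], [3, 5, 5]]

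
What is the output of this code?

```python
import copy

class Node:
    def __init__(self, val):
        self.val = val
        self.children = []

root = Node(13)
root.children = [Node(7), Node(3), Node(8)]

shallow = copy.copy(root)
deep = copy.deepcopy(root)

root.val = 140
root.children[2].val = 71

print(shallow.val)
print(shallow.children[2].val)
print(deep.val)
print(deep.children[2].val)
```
13
71
13
8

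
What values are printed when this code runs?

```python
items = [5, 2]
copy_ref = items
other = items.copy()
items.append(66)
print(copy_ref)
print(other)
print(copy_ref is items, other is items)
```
[5, 2, 66]
[5, 2]
True False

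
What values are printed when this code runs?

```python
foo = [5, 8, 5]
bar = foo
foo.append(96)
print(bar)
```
[5, 8, 5, 96]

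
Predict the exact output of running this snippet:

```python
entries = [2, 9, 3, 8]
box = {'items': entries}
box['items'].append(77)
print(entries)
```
[2, 9, 3, 8, 77]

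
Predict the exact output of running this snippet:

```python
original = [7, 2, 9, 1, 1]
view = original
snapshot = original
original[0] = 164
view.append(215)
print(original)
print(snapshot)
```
[164, 2, 9, 1, 1, 215]
[164, 2, 9, 1, 1, 215]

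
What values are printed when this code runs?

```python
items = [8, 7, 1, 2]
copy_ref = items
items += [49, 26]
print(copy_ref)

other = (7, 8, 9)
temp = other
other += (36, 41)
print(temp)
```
[8, 7, 1, 2, 49, 26]
(7, 8, 9)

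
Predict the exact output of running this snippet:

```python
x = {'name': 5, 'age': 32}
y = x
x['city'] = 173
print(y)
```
{'name': 5, 'age': 32, 'city': 173}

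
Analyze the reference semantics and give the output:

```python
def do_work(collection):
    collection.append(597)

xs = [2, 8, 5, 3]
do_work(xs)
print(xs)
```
[2, 8, 5, 3, 597]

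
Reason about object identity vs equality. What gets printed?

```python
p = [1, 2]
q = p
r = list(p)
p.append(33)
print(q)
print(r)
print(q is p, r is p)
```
[1, 2, 33]
[1, 2]
True False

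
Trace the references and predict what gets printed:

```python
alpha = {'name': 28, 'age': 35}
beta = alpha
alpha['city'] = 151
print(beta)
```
{'name': 28, 'age': 35, 'city': 151}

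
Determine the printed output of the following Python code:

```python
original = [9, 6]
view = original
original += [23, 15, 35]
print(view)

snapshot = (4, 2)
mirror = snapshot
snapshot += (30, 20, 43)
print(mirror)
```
[9, 6, 23, 15, 35]
(4, 2)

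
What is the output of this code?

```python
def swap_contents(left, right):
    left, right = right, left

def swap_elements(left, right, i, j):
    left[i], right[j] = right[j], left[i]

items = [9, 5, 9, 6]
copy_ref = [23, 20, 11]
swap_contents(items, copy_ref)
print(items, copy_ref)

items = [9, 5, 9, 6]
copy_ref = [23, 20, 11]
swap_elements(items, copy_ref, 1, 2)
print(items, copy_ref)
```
[9, 5, 9, 6] [23, 20, 11]
[9, 11, 9, 6] [23, 20, 5]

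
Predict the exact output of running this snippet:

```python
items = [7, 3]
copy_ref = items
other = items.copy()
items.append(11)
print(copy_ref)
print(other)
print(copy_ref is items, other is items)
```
[7, 3, 11]
[7, 3]
True False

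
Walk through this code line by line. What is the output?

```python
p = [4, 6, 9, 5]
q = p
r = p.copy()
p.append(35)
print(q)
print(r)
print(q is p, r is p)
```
[4, 6, 9, 5, 35]
[4, 6, 9, 5]
True False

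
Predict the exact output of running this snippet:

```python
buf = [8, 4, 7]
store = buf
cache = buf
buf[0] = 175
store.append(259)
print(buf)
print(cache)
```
[175, 4, 7, 259]
[175, 4, 7, 259]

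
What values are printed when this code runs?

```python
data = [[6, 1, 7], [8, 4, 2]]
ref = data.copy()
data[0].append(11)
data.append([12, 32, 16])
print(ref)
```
[[6, 1, 7, 11], [8, 4, 2]]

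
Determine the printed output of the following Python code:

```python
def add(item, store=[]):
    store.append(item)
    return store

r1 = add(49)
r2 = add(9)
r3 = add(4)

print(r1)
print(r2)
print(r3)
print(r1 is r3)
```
[49, 9, 4]
[49, 9, 4]
[49, 9, 4]
True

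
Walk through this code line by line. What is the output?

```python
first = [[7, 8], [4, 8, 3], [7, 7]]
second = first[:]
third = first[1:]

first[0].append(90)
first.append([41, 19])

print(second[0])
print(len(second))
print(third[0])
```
[7, 8, 90]
3
[4, 8, 3]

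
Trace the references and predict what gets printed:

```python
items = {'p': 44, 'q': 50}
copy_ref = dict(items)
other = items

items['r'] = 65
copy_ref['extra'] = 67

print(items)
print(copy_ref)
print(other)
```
{'p': 44, 'q': 50, 'r': 65}
{'p': 44, 'q': 50, 'extra': 67}
{'p': 44, 'q': 50, 'r': 65}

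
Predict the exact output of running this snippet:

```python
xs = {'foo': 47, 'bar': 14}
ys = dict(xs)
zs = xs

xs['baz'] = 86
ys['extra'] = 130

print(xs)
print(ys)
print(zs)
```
{'foo': 47, 'bar': 14, 'baz': 86}
{'foo': 47, 'bar': 14, 'extra': 130}
{'foo': 47, 'bar': 14, 'baz': 86}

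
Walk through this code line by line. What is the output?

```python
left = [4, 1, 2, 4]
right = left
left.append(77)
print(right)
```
[4, 1, 2, 4, 77]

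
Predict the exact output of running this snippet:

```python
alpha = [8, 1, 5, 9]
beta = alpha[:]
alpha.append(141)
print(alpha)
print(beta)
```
[8, 1, 5, 9, 141]
[8, 1, 5, 9]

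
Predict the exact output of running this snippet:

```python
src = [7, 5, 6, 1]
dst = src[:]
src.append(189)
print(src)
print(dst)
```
[7, 5, 6, 1, 189]
[7, 5, 6, 1]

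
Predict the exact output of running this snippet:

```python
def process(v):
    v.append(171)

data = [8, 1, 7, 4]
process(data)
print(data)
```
[8, 1, 7, 4, 171]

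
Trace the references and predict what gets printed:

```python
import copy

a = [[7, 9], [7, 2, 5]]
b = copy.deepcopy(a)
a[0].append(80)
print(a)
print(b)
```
[[7, 9, 80], [7, 2, 5]]
[[7, 9], [7, 2, 5]]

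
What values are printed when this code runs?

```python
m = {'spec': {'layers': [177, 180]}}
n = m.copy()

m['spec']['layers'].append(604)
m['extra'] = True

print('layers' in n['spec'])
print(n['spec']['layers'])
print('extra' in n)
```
True
[177, 180, 604]
False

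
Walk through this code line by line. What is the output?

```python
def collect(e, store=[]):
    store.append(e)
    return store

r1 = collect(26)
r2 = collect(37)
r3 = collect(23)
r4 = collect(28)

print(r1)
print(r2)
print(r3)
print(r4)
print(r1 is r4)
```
[26, 37, 23, 28]
[26, 37, 23, 28]
[26, 37, 23, 28]
[26, 37, 23, 28]
True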